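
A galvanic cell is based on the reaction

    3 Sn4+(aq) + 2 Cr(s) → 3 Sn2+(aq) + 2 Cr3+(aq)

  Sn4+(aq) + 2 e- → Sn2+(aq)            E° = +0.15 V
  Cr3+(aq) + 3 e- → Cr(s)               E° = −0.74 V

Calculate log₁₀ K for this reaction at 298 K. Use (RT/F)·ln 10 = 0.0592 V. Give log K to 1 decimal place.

The Sn⁴⁺/Sn²⁺ couple is reduced (cathode); E°cell = +0.15 − (−0.74) = +0.89 V with n = 6.
At equilibrium E = 0, so log K = nE°cell / 0.0592 = (6)(+0.89) / 0.0592 = 90.2.

log K = 90.2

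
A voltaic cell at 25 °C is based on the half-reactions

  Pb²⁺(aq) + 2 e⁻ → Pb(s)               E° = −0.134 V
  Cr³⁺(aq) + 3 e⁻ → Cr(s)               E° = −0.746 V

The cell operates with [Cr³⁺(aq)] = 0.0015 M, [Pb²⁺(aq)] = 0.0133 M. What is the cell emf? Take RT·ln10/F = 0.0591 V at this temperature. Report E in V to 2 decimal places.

Since E°(Pb²⁺/Pb) > E°(Cr³⁺/Cr), Pb²⁺/Pb serves as the cathode.
E°cell = −0.134 − (−0.746) = +0.612 V, with n = 6 electrons transferred.
Balancing gives 3 Pb²⁺(aq) + 2 Cr(s) → 3 Pb(s) + 2 Cr³⁺(aq); hence Q = [Cr³⁺(aq)]^2 / [Pb²⁺(aq)]^3 = 0.956 (log Q = −0.019).
E = E° − (0.0591/n)·log Q = +0.612 − (0.0591/6)(−0.019) = +0.61 V.

+0.61 V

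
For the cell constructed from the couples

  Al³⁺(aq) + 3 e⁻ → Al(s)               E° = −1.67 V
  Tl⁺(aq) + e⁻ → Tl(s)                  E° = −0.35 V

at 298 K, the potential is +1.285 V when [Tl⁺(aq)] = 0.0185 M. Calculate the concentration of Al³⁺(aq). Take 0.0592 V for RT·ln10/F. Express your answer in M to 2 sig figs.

0.00038 M

The Tl⁺/Tl couple has the larger reduction potential, so it is the cathode: E°cell = −0.35 − (−1.67) = +1.32 V and n = 3.
From the Nernst equation, log Q = n(E° − E)/0.0592 = 3·(+1.32 − (+1.285))/0.0592 = 1.774.
The balanced reaction is 3 Tl⁺(aq) + Al(s) → 3 Tl(s) + Al³⁺(aq), so Q = [Al³⁺(aq)] / [Tl⁺(aq)]^3.
Solving for the unknown gives log [Al³⁺(aq)] = −3.424, so [Al³⁺(aq)] ≈ 0.00038 M.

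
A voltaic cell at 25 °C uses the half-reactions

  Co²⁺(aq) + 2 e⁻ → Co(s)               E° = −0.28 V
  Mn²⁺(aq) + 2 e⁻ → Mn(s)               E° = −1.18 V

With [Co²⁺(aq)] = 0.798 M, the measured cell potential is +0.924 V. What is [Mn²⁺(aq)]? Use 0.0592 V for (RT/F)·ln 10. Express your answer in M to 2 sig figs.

The Co²⁺/Co couple has the larger reduction potential, so it is the cathode: E°cell = −0.28 − (−1.18) = +0.90 V and n = 2.
From the Nernst equation, log Q = n(E° − E)/0.0592 = 2·(+0.90 − (+0.924))/0.0592 = −0.811.
Balancing electrons gives Co²⁺(aq) + Mn(s) → Co(s) + Mn²⁺(aq); thus Q = [Mn²⁺(aq)] / [Co²⁺(aq)].
Isolating [Mn²⁺(aq)] in Q = 10^{−0.811} yields log [Mn²⁺(aq)] = −0.909, i.e. 0.12 M.

0.12 M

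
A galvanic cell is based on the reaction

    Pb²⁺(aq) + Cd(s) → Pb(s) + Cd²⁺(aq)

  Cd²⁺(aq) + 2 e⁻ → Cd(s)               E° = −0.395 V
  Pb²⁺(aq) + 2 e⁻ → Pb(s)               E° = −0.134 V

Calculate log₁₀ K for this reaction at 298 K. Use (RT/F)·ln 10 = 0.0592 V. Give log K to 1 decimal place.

log K = 8.8

The Pb²⁺/Pb couple is reduced (cathode); E°cell = −0.134 − (−0.395) = +0.261 V with n = 2.
At equilibrium E = 0, so log K = nE°cell / 0.0592 = (2)(+0.261) / 0.0592 = 8.8.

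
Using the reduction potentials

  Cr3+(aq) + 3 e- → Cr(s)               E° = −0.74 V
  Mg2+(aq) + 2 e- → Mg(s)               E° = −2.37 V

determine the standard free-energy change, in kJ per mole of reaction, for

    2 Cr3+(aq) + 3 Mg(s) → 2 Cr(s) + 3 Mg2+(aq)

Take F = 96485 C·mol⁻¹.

In the reaction as written Cr3+(aq) is reduced, so the Cr³⁺/Cr couple is the cathode and Mg²⁺/Mg is the anode.
E°cell = −0.74 − (−2.37) = +1.63 V; balancing electrons gives n = 6.
ΔG° = −nFE°cell = −(6)(96485)(+1.63) J/mol = −944 kJ/mol.

−944 kJ/mol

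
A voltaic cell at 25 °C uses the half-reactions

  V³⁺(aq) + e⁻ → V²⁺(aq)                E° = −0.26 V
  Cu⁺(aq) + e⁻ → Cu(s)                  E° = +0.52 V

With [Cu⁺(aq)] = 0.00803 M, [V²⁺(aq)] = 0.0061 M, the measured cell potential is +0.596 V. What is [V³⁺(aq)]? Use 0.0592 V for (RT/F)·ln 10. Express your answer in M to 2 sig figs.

Cu⁺/Cu is the cathode (higher E°); E°cell = +0.52 − (−0.26) = +0.78 V with n = 1.
Since E = E° − (0.0592/n)·log Q, log Q = n(E° − E)/0.0592 = 3.108.
For Cu⁺(aq) + V²⁺(aq) → Cu(s) + V³⁺(aq), the reaction quotient is Q = [V³⁺(aq)] / ([Cu⁺(aq)]·[V²⁺(aq)]).
Substituting the known concentrations and solving, log [V³⁺(aq)] = −1.202 and [V³⁺(aq)] = 0.063 M.

0.063 M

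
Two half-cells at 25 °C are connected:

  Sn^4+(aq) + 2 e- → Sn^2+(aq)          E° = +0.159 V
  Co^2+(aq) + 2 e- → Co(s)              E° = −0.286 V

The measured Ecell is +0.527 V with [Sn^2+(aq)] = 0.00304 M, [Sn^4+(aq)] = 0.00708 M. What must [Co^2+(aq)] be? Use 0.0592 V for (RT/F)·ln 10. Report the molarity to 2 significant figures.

The Sn⁴⁺/Sn²⁺ couple has the larger reduction potential, so it is the cathode: E°cell = +0.159 − (−0.286) = +0.445 V and n = 2.
Since E = E° − (0.0592/n)·log Q, log Q = n(E° − E)/0.0592 = −2.770.
Balancing electrons gives Sn^4+(aq) + Co(s) → Sn^2+(aq) + Co^2+(aq); thus Q = ([Sn^2+(aq)]·[Co^2+(aq)]) / [Sn^4+(aq)].
Isolating [Co^2+(aq)] in Q = 10^{−2.770} yields log [Co^2+(aq)] = −2.403, i.e. 0.0040 M.

0.0040 M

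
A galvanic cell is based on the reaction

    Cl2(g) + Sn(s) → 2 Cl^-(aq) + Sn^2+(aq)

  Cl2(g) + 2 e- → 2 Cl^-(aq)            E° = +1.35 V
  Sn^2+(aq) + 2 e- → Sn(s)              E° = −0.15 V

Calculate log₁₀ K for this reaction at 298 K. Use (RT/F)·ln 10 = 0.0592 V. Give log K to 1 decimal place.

log K = 50.7

The Cl₂/Cl⁻ couple is reduced (cathode); E°cell = +1.35 − (−0.15) = +1.50 V with n = 2.
At equilibrium E = 0, so log K = nE°cell / 0.0592 = (2)(+1.50) / 0.0592 = 50.7.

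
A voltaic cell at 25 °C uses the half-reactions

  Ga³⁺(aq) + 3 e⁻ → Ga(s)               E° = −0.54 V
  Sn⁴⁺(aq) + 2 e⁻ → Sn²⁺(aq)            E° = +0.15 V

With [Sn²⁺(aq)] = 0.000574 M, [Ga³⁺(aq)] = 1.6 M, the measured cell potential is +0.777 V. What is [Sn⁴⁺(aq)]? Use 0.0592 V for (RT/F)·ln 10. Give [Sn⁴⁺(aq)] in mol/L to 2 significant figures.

0.68 M

With Sn⁴⁺/Sn²⁺ at the cathode and Ga³⁺/Ga at the anode, E°cell = +0.15 − (−0.54) = +0.69 V (n = 6).
Since E = E° − (0.0592/n)·log Q, log Q = n(E° − E)/0.0592 = −8.818.
For 3 Sn⁴⁺(aq) + 2 Ga(s) → 3 Sn²⁺(aq) + 2 Ga³⁺(aq), the reaction quotient is Q = ([Sn²⁺(aq)]^3·[Ga³⁺(aq)]^2) / [Sn⁴⁺(aq)]^3.
Isolating [Sn⁴⁺(aq)] in Q = 10^{−8.818} yields log [Sn⁴⁺(aq)] = −0.166, i.e. 0.68 M.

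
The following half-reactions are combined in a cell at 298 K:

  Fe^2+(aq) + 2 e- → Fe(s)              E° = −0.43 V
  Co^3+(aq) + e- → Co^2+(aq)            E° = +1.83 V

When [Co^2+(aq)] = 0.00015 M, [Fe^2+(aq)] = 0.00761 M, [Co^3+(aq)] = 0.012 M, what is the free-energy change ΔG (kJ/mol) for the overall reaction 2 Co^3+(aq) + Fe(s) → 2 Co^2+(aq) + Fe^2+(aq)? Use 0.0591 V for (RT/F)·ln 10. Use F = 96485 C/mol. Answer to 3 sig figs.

−470 kJ/mol

With Co³⁺/Co²⁺ reduced at the cathode, E°cell = +1.83 − (−0.43) = +2.26 V and n = 2.
Q = ([Co^2+(aq)]^2·[Fe^2+(aq)]) / [Co^3+(aq)]^2 = 1.19×10^−6, so log Q = −5.925 and E = +2.26 − (0.0591/2)(−5.925) = +2.4351 V.
Finally ΔG = −nFE = −(2)(96485 C/mol)(+2.4351 V) = −470 kJ/mol.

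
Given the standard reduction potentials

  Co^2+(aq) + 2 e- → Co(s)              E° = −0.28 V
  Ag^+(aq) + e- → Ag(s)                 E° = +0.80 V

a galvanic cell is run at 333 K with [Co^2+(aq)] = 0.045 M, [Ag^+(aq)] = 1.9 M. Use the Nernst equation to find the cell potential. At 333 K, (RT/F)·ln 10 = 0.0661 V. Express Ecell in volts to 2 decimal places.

+1.14 V

The Ag⁺/Ag couple has the more positive E°, so it is the cathode; Co²⁺/Co is the anode.
The standard potential is +0.80 − (−0.28) = +1.08 V and the balanced reaction transfers n = 2 electrons.
Balancing gives 2 Ag^+(aq) + Co(s) → 2 Ag(s) + Co^2+(aq); hence Q = [Co^2+(aq)] / [Ag^+(aq)]^2 = 0.0125 (log Q = −1.904).
By the Nernst equation, E = +1.08 − (0.0661/2)·(−1.904) = +1.14 V.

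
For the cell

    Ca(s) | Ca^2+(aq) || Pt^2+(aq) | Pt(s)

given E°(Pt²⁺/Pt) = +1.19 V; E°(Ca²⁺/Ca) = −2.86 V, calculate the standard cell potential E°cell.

+4.05 V

By convention the left-hand electrode in cell notation is the anode (oxidation) and the right-hand electrode is the cathode (reduction).
E°cell = E°(right) − E°(left) = +1.19 − (−2.86) = +4.05 V.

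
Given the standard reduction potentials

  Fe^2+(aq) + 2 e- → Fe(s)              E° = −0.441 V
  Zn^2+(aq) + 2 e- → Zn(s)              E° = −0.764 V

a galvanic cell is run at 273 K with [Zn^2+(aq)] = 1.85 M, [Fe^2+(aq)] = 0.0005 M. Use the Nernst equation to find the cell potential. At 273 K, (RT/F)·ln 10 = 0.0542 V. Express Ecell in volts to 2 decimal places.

+0.23 V

Fe²⁺/Fe is reduced (cathode, E° = −0.441 V) and Zn²⁺/Zn is oxidized (anode).
E°cell = −0.441 − (−0.764) = +0.323 V, with n = 2 electrons transferred.
Balancing gives Fe^2+(aq) + Zn(s) → Fe(s) + Zn^2+(aq); hence Q = [Zn^2+(aq)] / [Fe^2+(aq)] = 3.7×10^3 (log Q = 3.568).
E = E° − (0.0542/n)·log Q = +0.323 − (0.0542/2)(3.568) = +0.23 V.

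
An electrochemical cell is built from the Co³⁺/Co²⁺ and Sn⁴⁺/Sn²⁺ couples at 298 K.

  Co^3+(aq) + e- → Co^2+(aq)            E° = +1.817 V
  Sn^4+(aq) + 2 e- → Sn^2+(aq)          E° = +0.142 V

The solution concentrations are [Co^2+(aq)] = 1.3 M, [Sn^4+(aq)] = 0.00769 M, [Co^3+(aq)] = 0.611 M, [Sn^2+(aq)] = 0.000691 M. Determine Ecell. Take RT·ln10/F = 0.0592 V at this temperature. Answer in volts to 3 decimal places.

Co³⁺/Co²⁺ is reduced (cathode, E° = +1.817 V) and Sn⁴⁺/Sn²⁺ is oxidized (anode).
The standard potential is +1.817 − (+0.142) = +1.675 V and the balanced reaction transfers n = 2 electrons.
The balanced reaction is 2 Co^3+(aq) + Sn^2+(aq) → 2 Co^2+(aq) + Sn^4+(aq), so Q = ([Co^2+(aq)]^2·[Sn^4+(aq)]) / ([Co^3+(aq)]^2·[Sn^2+(aq)]) = 50.4 and log Q = 1.702.
By the Nernst equation, E = +1.675 − (0.0592/2)·(1.702) = +1.625 V.

+1.625 V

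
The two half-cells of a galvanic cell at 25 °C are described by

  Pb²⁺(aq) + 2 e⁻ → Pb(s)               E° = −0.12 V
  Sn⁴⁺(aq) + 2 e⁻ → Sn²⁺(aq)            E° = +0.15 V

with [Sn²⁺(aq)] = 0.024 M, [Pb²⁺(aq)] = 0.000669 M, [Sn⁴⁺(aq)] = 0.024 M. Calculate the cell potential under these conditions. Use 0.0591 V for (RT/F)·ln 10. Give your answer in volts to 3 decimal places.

Sn⁴⁺/Sn²⁺ is reduced (cathode, E° = +0.15 V) and Pb²⁺/Pb is oxidized (anode).
The standard potential is +0.15 − (−0.12) = +0.27 V and the balanced reaction transfers n = 2 electrons.
For the overall reaction Sn⁴⁺(aq) + Pb(s) → Sn²⁺(aq) + Pb²⁺(aq), Q = ([Sn²⁺(aq)]·[Pb²⁺(aq)]) / [Sn⁴⁺(aq)] = 0.000669, giving log Q = −3.175.
E = E° − (0.0591/n)·log Q = +0.27 − (0.0591/2)(−3.175) = +0.364 V.

+0.364 V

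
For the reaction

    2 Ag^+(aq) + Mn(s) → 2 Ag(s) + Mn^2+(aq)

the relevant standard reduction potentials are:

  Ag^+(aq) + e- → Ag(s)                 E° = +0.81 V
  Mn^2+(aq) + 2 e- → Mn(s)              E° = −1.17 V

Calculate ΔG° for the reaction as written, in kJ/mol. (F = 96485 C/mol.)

In the reaction as written Ag^+(aq) is reduced, so the Ag⁺/Ag couple is the cathode and Mn²⁺/Mn is the anode.
E°cell = +0.81 − (−1.17) = +1.98 V; balancing electrons gives n = 2.
ΔG° = −nFE°cell = −(2)(96485)(+1.98) J/mol = −382 kJ/mol.

−382 kJ/mol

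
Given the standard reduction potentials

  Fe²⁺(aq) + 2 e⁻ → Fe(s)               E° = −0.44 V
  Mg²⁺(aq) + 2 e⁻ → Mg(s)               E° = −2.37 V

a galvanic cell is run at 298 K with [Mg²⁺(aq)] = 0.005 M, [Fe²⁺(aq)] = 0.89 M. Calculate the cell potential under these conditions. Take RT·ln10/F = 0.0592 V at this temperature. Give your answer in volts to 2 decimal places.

+2.00 V

The Fe²⁺/Fe couple has the more positive E°, so it is the cathode; Mg²⁺/Mg is the anode.
E°cell = E°cat − E°an = −0.44 − (−2.37) = +1.93 V; n = 2.
Balancing gives Fe²⁺(aq) + Mg(s) → Fe(s) + Mg²⁺(aq); hence Q = [Mg²⁺(aq)] / [Fe²⁺(aq)] = 0.00562 (log Q = −2.250).
By the Nernst equation, E = +1.93 − (0.0592/2)·(−2.250) = +2.00 V.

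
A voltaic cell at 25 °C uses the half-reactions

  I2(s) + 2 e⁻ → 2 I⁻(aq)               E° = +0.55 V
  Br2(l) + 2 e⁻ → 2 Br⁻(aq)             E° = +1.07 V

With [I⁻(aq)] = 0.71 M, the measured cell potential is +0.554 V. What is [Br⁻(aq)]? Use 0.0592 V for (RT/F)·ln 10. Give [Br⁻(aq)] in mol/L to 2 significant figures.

The Br₂/Br⁻ couple has the larger reduction potential, so it is the cathode: E°cell = +1.07 − (+0.55) = +0.52 V and n = 2.
From the Nernst equation, log Q = n(E° − E)/0.0592 = 2·(+0.52 − (+0.554))/0.0592 = −1.149.
The balanced reaction is Br2(l) + 2 I⁻(aq) → 2 Br⁻(aq) + I2(s), so Q = [Br⁻(aq)]^2 / [I⁻(aq)]^2.
Solving for the unknown gives log [Br⁻(aq)] = −0.723, so [Br⁻(aq)] ≈ 0.19 M.

0.19 M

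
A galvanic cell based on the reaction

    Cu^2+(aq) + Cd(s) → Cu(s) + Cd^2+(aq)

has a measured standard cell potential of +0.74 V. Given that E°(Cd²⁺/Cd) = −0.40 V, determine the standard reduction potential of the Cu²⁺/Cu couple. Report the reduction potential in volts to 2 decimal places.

+0.34 V

In the reaction as written the Cu²⁺/Cu couple is reduced (cathode) and Cd²⁺/Cd is oxidized (anode), so E°cell = E°(Cu²⁺/Cu) − E°(Cd²⁺/Cd).
E°(Cu²⁺/Cu) = E°cell + E°(anode) = +0.74 + (−0.40) = +0.34 V.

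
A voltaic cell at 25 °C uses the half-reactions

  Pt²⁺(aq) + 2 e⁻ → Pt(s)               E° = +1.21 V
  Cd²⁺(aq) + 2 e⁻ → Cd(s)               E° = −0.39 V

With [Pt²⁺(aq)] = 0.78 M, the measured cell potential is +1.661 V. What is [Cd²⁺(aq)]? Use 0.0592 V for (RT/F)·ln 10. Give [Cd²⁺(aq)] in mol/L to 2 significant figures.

Pt²⁺/Pt is the cathode (higher E°); E°cell = +1.21 − (−0.39) = +1.60 V with n = 2.
Since E = E° − (0.0592/n)·log Q, log Q = n(E° − E)/0.0592 = −2.061.
The balanced reaction is Pt²⁺(aq) + Cd(s) → Pt(s) + Cd²⁺(aq), so Q = [Cd²⁺(aq)] / [Pt²⁺(aq)].
Substituting the known concentrations and solving, log [Cd²⁺(aq)] = −2.169 and [Cd²⁺(aq)] = 0.0068 M.

0.0068 M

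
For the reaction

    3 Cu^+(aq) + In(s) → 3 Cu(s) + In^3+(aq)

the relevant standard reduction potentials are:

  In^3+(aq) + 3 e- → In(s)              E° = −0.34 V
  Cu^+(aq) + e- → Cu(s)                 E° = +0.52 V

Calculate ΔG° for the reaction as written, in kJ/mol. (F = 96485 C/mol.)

−249 kJ/mol

In the reaction as written Cu^+(aq) is reduced, so the Cu⁺/Cu couple is the cathode and In³⁺/In is the anode.
E°cell = +0.52 − (−0.34) = +0.86 V; balancing electrons gives n = 3.
ΔG° = −nFE°cell = −(3)(96485)(+0.86) J/mol = −249 kJ/mol.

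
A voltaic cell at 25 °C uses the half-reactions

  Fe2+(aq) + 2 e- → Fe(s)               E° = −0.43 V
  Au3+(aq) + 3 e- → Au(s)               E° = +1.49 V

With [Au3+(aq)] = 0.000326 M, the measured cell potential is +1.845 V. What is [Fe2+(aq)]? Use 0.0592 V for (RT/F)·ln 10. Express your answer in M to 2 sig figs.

Au³⁺/Au is the cathode (higher E°); E°cell = +1.49 − (−0.43) = +1.92 V with n = 6.
From the Nernst equation, log Q = n(E° − E)/0.0592 = 6·(+1.92 − (+1.845))/0.0592 = 7.601.
Balancing electrons gives 2 Au3+(aq) + 3 Fe(s) → 2 Au(s) + 3 Fe2+(aq); thus Q = [Fe2+(aq)]^3 / [Au3+(aq)]^2.
Substituting the known concentrations and solving, log [Fe2+(aq)] = 0.209 and [Fe2+(aq)] = 1.6 M.

1.6 M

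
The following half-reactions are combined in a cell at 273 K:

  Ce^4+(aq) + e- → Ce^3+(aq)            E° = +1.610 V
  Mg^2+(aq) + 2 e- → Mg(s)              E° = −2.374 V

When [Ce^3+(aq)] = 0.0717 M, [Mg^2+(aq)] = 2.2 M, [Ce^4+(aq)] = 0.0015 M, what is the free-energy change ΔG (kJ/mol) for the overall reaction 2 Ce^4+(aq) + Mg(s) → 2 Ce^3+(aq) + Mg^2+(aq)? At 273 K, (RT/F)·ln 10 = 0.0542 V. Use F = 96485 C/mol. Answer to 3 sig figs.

−749 kJ/mol

The standard cell potential is +1.610 − (−2.374) = +3.984 V, with n = 2 electrons in the balanced equation.
Q = ([Ce^3+(aq)]^2·[Mg^2+(aq)]) / [Ce^4+(aq)]^2 = 5.03×10^3, so log Q = 3.701 and E = +3.984 − (0.0542/2)(3.701) = +3.8837 V.
Then ΔG = −nFE = −2 × 96485 × +3.8837 J/mol = −749 kJ/mol.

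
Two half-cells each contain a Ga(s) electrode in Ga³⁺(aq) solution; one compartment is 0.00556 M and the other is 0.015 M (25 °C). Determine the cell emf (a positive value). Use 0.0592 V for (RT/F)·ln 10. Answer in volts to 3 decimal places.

For a concentration cell E°cell = 0, since both electrodes use the same couple.
The compartment with the higher Ga³⁺(aq) concentration (0.015 M) acts as the cathode; ions are reduced there and produced at the dilute (0.00556 M) anode.
With n = 3, Ecell = −(0.0592/3)·log([dilute]/[conc]) = −(0.0592/3)·log(0.00556/0.015) = +0.009 V.

0.009 V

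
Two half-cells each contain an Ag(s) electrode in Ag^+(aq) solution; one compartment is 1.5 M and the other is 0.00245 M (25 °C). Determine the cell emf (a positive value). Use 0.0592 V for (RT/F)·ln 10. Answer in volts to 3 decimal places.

0.165 V

For a concentration cell E°cell = 0, since both electrodes use the same couple.
The compartment with the higher Ag^+(aq) concentration (1.5 M) acts as the cathode; ions are reduced there and produced at the dilute (0.00245 M) anode.
With n = 1, Ecell = −(0.0592/1)·log([dilute]/[conc]) = −(0.0592/1)·log(0.00245/1.5) = +0.165 V.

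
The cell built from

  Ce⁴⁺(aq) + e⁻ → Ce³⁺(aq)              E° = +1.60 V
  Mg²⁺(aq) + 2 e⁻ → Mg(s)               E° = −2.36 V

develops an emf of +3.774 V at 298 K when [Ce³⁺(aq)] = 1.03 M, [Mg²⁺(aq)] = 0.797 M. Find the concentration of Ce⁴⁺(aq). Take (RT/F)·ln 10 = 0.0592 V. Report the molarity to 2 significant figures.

Ce⁴⁺/Ce³⁺ is the cathode (higher E°); E°cell = +1.60 − (−2.36) = +3.96 V with n = 2.
Since E = E° − (0.0592/n)·log Q, log Q = n(E° − E)/0.0592 = 6.284.
Balancing electrons gives 2 Ce⁴⁺(aq) + Mg(s) → 2 Ce³⁺(aq) + Mg²⁺(aq); thus Q = ([Ce³⁺(aq)]^2·[Mg²⁺(aq)]) / [Ce⁴⁺(aq)]^2.
Isolating [Ce⁴⁺(aq)] in Q = 10^{6.284} yields log [Ce⁴⁺(aq)] = −3.178, i.e. 0.00066 M.

0.00066 M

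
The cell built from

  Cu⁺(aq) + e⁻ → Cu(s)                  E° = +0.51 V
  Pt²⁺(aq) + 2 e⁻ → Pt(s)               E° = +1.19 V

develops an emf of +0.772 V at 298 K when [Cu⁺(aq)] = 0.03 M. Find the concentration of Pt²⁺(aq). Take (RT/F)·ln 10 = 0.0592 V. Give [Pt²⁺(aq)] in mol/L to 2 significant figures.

Pt²⁺/Pt is the cathode (higher E°); E°cell = +1.19 − (+0.51) = +0.68 V with n = 2.
Rearranging E = E° − (0.0592/n)·log Q gives log Q = 2(+0.68 − (+0.772))/0.0592 = −3.108.
Balancing electrons gives Pt²⁺(aq) + 2 Cu(s) → Pt(s) + 2 Cu⁺(aq); thus Q = [Cu⁺(aq)]^2 / [Pt²⁺(aq)].
Isolating [Pt²⁺(aq)] in Q = 10^{−3.108} yields log [Pt²⁺(aq)] = 0.062, i.e. 1.2 M.

1.2 M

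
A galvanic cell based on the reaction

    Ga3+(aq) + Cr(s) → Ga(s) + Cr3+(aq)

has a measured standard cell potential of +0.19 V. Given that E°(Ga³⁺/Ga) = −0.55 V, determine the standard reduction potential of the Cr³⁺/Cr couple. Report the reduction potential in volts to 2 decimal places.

−0.74 V

In the reaction as written the Ga³⁺/Ga couple is reduced (cathode) and Cr³⁺/Cr is oxidized (anode), so E°cell = E°(Ga³⁺/Ga) − E°(Cr³⁺/Cr).
E°(Cr³⁺/Cr) = E°(cathode) − E°cell = −0.55 − (+0.19) = −0.74 V.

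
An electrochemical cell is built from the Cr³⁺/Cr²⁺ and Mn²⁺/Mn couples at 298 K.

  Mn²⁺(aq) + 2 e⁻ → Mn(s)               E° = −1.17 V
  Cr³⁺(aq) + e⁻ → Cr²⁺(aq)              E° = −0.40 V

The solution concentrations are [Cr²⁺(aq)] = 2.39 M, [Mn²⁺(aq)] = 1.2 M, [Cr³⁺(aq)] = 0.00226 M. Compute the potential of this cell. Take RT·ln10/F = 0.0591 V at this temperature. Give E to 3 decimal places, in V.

+0.589 V

Cr³⁺/Cr²⁺ is reduced (cathode, E° = −0.40 V) and Mn²⁺/Mn is oxidized (anode).
E°cell = −0.40 − (−1.17) = +0.77 V, with n = 2 electrons transferred.
Balancing gives 2 Cr³⁺(aq) + Mn(s) → 2 Cr²⁺(aq) + Mn²⁺(aq); hence Q = ([Cr²⁺(aq)]^2·[Mn²⁺(aq)]) / [Cr³⁺(aq)]^2 = 1.34×10^6 (log Q = 6.128).
Applying E = E° − (RT ln10/nF)·log Q gives +0.77 − (0.0591/2)(6.128) = +0.589 V.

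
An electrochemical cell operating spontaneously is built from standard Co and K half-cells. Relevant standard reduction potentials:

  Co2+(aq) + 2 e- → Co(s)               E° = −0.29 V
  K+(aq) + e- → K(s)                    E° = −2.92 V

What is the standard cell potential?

+2.63 V

Of the two couples in this cell, the one with the more positive reduction potential is reduced at the cathode: here that is Co²⁺/Co (−0.29 V); K⁺/K (−2.92 V) is the anode.
E°cell = E°(cathode) − E°(anode) = −0.29 − (−2.92) = +2.63 V.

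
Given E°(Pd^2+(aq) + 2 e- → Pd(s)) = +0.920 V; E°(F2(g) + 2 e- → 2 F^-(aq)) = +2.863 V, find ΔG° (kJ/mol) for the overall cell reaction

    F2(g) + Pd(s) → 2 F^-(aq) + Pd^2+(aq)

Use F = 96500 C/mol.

In the reaction as written F2(g) is reduced, so the F₂/F⁻ couple is the cathode and Pd²⁺/Pd is the anode.
E°cell = +2.863 − (+0.920) = +1.943 V; balancing electrons gives n = 2.
ΔG° = −nFE°cell = −(2)(96500)(+1.943) J/mol = −375 kJ/mol.

−375 kJ/mol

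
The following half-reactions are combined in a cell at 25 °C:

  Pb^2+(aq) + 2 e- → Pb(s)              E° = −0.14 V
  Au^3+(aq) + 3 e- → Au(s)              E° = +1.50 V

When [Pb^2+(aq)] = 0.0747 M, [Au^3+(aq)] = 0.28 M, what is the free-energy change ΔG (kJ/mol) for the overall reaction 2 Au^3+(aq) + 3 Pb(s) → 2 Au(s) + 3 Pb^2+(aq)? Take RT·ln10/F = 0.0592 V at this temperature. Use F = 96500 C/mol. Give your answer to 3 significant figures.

−963 kJ/mol

With Au³⁺/Au reduced at the cathode, E°cell = +1.50 − (−0.14) = +1.64 V and n = 6.
Here Q = [Pb^2+(aq)]^3 / [Au^3+(aq)]^2 = 0.00532 (log Q = −2.274), giving E = +1.64 − (0.0592/6)·(−2.274) = +1.6624 V.
Finally ΔG = −nFE = −(6)(96500 C/mol)(+1.6624 V) = −963 kJ/mol.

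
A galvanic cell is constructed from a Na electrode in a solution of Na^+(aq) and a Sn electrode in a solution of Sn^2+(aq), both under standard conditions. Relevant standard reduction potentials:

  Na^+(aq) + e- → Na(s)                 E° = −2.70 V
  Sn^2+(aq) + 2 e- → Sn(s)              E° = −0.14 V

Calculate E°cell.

+2.56 V

Of the two couples in this cell, the one with the more positive reduction potential is reduced at the cathode: here that is Sn²⁺/Sn (−0.14 V); Na⁺/Na (−2.70 V) is the anode.
E°cell = E°(cathode) − E°(anode) = −0.14 − (−2.70) = +2.56 V.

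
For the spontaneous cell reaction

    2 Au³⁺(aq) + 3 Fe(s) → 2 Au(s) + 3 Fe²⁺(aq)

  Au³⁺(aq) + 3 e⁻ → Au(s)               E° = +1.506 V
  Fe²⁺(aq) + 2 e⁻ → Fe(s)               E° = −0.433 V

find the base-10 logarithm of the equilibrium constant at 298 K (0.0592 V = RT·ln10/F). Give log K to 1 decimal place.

The Au³⁺/Au couple is reduced (cathode); E°cell = +1.506 − (−0.433) = +1.939 V with n = 6.
At equilibrium E = 0, so log K = nE°cell / 0.0592 = (6)(+1.939) / 0.0592 = 196.5.

log K = 196.5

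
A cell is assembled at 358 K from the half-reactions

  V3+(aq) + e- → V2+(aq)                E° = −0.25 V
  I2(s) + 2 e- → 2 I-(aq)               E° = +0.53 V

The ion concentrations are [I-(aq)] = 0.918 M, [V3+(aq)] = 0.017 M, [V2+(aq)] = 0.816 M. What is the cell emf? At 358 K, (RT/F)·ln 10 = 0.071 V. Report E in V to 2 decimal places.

Since E°(I₂/I⁻) > E°(V³⁺/V²⁺), I₂/I⁻ serves as the cathode.
The standard potential is +0.53 − (−0.25) = +0.78 V and the balanced reaction transfers n = 2 electrons.
For the overall reaction I2(s) + 2 V2+(aq) → 2 I-(aq) + 2 V3+(aq), Q = ([I-(aq)]^2·[V3+(aq)]^2) / [V2+(aq)]^2 = 0.000366, giving log Q = −3.437.
E = E° − (0.071/n)·log Q = +0.78 − (0.071/2)(−3.437) = +0.90 V.

+0.90 V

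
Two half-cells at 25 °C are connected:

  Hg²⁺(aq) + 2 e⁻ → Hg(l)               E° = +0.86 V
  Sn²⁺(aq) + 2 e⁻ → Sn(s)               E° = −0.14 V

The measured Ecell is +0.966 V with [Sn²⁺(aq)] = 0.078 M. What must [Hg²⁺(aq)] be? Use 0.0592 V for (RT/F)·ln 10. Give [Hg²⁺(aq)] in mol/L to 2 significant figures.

The Hg²⁺/Hg couple has the larger reduction potential, so it is the cathode: E°cell = +0.86 − (−0.14) = +1.00 V and n = 2.
From the Nernst equation, log Q = n(E° − E)/0.0592 = 2·(+1.00 − (+0.966))/0.0592 = 1.149.
Balancing electrons gives Hg²⁺(aq) + Sn(s) → Hg(l) + Sn²⁺(aq); thus Q = [Sn²⁺(aq)] / [Hg²⁺(aq)].
Solving for the unknown gives log [Hg²⁺(aq)] = −2.257, so [Hg²⁺(aq)] ≈ 0.0055 M.

0.0055 M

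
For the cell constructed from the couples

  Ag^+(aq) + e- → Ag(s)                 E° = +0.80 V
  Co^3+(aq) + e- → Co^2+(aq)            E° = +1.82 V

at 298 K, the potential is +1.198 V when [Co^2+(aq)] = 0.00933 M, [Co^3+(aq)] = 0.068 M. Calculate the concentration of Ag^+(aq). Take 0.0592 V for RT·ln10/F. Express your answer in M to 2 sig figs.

0.0072 M

The Co³⁺/Co²⁺ couple has the larger reduction potential, so it is the cathode: E°cell = +1.82 − (+0.80) = +1.02 V and n = 1.
Since E = E° − (0.0592/n)·log Q, log Q = n(E° − E)/0.0592 = −3.007.
For Co^3+(aq) + Ag(s) → Co^2+(aq) + Ag^+(aq), the reaction quotient is Q = ([Co^2+(aq)]·[Ag^+(aq)]) / [Co^3+(aq)].
Solving for the unknown gives log [Ag^+(aq)] = −2.144, so [Ag^+(aq)] ≈ 0.0072 M.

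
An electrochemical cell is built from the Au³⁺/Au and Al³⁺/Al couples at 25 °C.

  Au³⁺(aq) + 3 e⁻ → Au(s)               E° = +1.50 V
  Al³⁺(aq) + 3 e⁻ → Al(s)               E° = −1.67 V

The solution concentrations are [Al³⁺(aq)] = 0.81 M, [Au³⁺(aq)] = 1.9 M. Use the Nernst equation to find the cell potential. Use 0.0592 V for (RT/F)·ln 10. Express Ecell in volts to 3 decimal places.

+3.177 V

The Au³⁺/Au couple has the more positive E°, so it is the cathode; Al³⁺/Al is the anode.
The standard potential is +1.50 − (−1.67) = +3.17 V and the balanced reaction transfers n = 3 electrons.
Balancing gives Au³⁺(aq) + Al(s) → Au(s) + Al³⁺(aq); hence Q = [Al³⁺(aq)] / [Au³⁺(aq)] = 0.426 (log Q = −0.370).
E = E° − (0.0592/n)·log Q = +3.17 − (0.0592/3)(−0.370) = +3.177 V.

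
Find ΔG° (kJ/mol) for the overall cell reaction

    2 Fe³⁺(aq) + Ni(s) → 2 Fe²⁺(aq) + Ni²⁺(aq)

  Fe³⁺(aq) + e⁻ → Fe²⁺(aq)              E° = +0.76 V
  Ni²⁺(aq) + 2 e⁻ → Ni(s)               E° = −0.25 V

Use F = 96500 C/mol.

−195 kJ/mol

In the reaction as written Fe³⁺(aq) is reduced, so the Fe³⁺/Fe²⁺ couple is the cathode and Ni²⁺/Ni is the anode.
E°cell = +0.76 − (−0.25) = +1.01 V; balancing electrons gives n = 2.
ΔG° = −nFE°cell = −(2)(96500)(+1.01) J/mol = −195 kJ/mol.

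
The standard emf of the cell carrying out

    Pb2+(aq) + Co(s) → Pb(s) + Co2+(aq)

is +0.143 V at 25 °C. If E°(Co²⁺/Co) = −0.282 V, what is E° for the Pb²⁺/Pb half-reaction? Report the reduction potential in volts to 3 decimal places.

In the reaction as written the Pb²⁺/Pb couple is reduced (cathode) and Co²⁺/Co is oxidized (anode), so E°cell = E°(Pb²⁺/Pb) − E°(Co²⁺/Co).
E°(Pb²⁺/Pb) = E°cell + E°(anode) = +0.143 + (−0.282) = −0.139 V.

−0.139 V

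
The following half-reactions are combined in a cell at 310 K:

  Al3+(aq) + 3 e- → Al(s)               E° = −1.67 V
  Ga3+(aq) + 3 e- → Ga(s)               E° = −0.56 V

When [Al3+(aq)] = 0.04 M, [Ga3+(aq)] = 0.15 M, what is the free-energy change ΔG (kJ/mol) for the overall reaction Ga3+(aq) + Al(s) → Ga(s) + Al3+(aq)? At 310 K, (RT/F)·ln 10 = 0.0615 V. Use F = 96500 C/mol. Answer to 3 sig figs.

The standard cell potential is −0.56 − (−1.67) = +1.11 V, with n = 3 electrons in the balanced equation.
The reaction quotient is [Al3+(aq)] / [Ga3+(aq)] = 0.267; by Nernst, E = +1.11 − (0.0615/3)(−0.574) = +1.1218 V.
Then ΔG = −nFE = −3 × 96500 × +1.1218 J/mol = −325 kJ/mol.

−325 kJ/mol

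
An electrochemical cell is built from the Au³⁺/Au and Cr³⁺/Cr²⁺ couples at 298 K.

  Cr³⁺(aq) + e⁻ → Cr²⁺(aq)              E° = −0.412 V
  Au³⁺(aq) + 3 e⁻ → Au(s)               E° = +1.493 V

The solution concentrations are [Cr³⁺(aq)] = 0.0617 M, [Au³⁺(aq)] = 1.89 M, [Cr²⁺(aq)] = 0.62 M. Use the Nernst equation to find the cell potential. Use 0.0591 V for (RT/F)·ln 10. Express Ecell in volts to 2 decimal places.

The Au³⁺/Au couple has the more positive E°, so it is the cathode; Cr³⁺/Cr²⁺ is the anode.
E°cell = E°cat − E°an = +1.493 − (−0.412) = +1.905 V; n = 3.
The balanced reaction is Au³⁺(aq) + 3 Cr²⁺(aq) → Au(s) + 3 Cr³⁺(aq), so Q = [Cr³⁺(aq)]^3 / ([Au³⁺(aq)]·[Cr²⁺(aq)]^3) = 0.000521 and log Q = −3.283.
Applying E = E° − (RT ln10/nF)·log Q gives +1.905 − (0.0591/3)(−3.283) = +1.97 V.

+1.97 V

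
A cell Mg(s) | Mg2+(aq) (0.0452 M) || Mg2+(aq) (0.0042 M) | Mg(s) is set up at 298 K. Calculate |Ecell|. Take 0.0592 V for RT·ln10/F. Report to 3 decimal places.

0.031 V

For a concentration cell E°cell = 0, since both electrodes use the same couple.
The compartment with the higher Mg2+(aq) concentration (0.0452 M) acts as the cathode; ions are reduced there and produced at the dilute (0.0042 M) anode.
With n = 2, Ecell = −(0.0592/2)·log([dilute]/[conc]) = −(0.0592/2)·log(0.0042/0.0452) = +0.031 V.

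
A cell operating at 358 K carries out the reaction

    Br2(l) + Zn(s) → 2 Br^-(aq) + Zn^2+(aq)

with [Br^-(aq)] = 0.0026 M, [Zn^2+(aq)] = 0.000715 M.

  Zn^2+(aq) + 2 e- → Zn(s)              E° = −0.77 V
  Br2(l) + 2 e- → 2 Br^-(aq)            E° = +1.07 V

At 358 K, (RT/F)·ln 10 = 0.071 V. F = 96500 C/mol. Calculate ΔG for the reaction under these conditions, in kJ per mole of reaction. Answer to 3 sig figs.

−412 kJ/mol

With Br₂/Br⁻ reduced at the cathode, E°cell = +1.07 − (−0.77) = +1.84 V and n = 2.
The reaction quotient is [Br^-(aq)]^2·[Zn^2+(aq)] = 4.83×10^−9; by Nernst, E = +1.84 − (0.071/2)(−8.316) = +2.1352 V.
Then ΔG = −nFE = −2 × 96500 × +2.1352 J/mol = −412 kJ/mol.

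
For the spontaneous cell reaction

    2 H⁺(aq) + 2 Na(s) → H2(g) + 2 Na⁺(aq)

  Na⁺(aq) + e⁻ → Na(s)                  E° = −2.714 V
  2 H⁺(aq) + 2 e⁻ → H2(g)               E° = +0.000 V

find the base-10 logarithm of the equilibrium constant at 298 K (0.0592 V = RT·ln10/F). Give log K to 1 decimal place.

The 2H⁺/H₂ couple is reduced (cathode); E°cell = +0.000 − (−2.714) = +2.714 V with n = 2.
At equilibrium E = 0, so log K = nE°cell / 0.0592 = (2)(+2.714) / 0.0592 = 91.7.

log K = 91.7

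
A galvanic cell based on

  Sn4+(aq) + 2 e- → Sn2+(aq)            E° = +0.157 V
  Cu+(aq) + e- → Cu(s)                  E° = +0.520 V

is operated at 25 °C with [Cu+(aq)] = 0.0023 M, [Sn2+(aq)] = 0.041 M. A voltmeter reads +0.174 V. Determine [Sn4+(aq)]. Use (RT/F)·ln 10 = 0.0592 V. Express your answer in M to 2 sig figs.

0.53 M

With Cu⁺/Cu at the cathode and Sn⁴⁺/Sn²⁺ at the anode, E°cell = +0.520 − (+0.157) = +0.363 V (n = 2).
From the Nernst equation, log Q = n(E° − E)/0.0592 = 2·(+0.363 − (+0.174))/0.0592 = 6.385.
For 2 Cu+(aq) + Sn2+(aq) → 2 Cu(s) + Sn4+(aq), the reaction quotient is Q = [Sn4+(aq)] / ([Cu+(aq)]^2·[Sn2+(aq)]).
Solving for the unknown gives log [Sn4+(aq)] = −0.279, so [Sn4+(aq)] ≈ 0.53 M.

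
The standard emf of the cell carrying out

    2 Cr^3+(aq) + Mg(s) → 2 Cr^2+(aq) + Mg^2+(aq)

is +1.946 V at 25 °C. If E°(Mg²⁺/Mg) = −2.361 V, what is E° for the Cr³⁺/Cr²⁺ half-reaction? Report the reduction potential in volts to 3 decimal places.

In the reaction as written the Cr³⁺/Cr²⁺ couple is reduced (cathode) and Mg²⁺/Mg is oxidized (anode), so E°cell = E°(Cr³⁺/Cr²⁺) − E°(Mg²⁺/Mg).
E°(Cr³⁺/Cr²⁺) = E°cell + E°(anode) = +1.946 + (−2.361) = −0.415 V.

−0.415 V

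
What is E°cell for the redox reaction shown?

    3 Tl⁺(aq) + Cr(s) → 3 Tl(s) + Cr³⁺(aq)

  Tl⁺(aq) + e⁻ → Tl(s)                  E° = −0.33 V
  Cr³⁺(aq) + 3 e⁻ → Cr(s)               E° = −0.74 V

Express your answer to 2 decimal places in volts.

+0.41 V

In the reaction as written, Tl⁺(aq) is reduced (cathode) and Cr³⁺(aq) is produced by oxidation at the anode.
E°cell = E°(cathode) − E°(anode) = −0.33 − (−0.74) = +0.41 V.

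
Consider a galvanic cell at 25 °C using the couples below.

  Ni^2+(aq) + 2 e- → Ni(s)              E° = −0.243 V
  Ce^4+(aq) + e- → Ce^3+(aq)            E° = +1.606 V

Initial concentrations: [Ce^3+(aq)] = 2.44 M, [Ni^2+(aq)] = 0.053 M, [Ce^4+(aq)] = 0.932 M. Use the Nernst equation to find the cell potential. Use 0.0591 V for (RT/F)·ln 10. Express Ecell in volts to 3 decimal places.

+1.862 V

Ce⁴⁺/Ce³⁺ is reduced (cathode, E° = +1.606 V) and Ni²⁺/Ni is oxidized (anode).
The standard potential is +1.606 − (−0.243) = +1.849 V and the balanced reaction transfers n = 2 electrons.
The balanced reaction is 2 Ce^4+(aq) + Ni(s) → 2 Ce^3+(aq) + Ni^2+(aq), so Q = ([Ce^3+(aq)]^2·[Ni^2+(aq)]) / [Ce^4+(aq)]^2 = 0.363 and log Q = −0.440.
E = E° − (0.0591/n)·log Q = +1.849 − (0.0591/2)(−0.440) = +1.862 V.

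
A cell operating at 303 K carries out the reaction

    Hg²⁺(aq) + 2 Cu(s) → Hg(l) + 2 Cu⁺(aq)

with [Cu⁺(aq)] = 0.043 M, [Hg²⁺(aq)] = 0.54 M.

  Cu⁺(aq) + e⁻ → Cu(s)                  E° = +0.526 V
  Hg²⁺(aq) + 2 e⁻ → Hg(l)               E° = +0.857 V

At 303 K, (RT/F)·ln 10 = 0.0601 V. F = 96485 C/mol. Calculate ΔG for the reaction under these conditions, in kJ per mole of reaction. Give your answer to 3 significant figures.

With Hg²⁺/Hg reduced at the cathode, E°cell = +0.857 − (+0.526) = +0.331 V and n = 2.
Here Q = [Cu⁺(aq)]^2 / [Hg²⁺(aq)] = 0.00342 (log Q = −2.465), giving E = +0.331 − (0.0601/2)·(−2.465) = +0.4051 V.
ΔG = −nFE = −(2)(96485)(+0.4051) J/mol = −78.2 kJ/mol.

−78.2 kJ/mol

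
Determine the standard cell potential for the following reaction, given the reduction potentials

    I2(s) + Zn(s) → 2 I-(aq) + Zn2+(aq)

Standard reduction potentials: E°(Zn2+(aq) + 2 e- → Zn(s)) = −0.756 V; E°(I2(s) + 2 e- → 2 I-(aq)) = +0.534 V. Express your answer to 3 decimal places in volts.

I2(s) gains electrons, so the I₂/I⁻ couple is the cathode; the Zn²⁺/Zn couple is the anode.
E°cell = E°(cathode) − E°(anode) = +0.534 − (−0.756) = +1.290 V.
The positive value indicates the reaction is spontaneous as written.

+1.290 V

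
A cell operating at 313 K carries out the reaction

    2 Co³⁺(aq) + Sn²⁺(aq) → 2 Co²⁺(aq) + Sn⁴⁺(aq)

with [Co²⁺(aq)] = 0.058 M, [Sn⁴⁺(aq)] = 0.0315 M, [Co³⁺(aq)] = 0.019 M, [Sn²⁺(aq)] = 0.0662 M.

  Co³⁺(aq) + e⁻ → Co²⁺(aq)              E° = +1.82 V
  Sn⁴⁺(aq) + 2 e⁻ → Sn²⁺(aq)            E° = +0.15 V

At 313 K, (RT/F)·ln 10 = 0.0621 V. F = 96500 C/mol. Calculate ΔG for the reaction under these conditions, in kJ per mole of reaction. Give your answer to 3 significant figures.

E°cell = +1.82 − (+0.15) = +1.67 V; the balanced reaction transfers n = 2 electrons.
Here Q = ([Co²⁺(aq)]^2·[Sn⁴⁺(aq)]) / ([Co³⁺(aq)]^2·[Sn²⁺(aq)]) = 4.43 (log Q = 0.647), giving E = +1.67 − (0.0621/2)·(0.647) = +1.6499 V.
ΔG = −nFE = −(2)(96500)(+1.6499) J/mol = −318 kJ/mol.

−318 kJ/mol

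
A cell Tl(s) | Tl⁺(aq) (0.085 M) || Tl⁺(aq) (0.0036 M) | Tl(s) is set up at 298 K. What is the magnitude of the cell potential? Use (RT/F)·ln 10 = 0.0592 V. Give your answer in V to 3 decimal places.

For a concentration cell E°cell = 0, since both electrodes use the same couple.
The compartment with the higher Tl⁺(aq) concentration (0.085 M) acts as the cathode; ions are reduced there and produced at the dilute (0.0036 M) anode.
With n = 1, Ecell = −(0.0592/1)·log([dilute]/[conc]) = −(0.0592/1)·log(0.0036/0.085) = +0.081 V.

0.081 V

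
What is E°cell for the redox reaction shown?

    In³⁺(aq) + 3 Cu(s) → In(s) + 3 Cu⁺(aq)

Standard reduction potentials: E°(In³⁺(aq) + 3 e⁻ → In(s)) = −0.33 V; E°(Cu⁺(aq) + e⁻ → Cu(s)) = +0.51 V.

In³⁺(aq) gains electrons, so the In³⁺/In couple is the cathode; the Cu⁺/Cu couple is the anode.
E°cell = E°(cathode) − E°(anode) = −0.33 − (+0.51) = −0.84 V.
The negative E°cell means the reaction is non-spontaneous in the direction written.

−0.84 V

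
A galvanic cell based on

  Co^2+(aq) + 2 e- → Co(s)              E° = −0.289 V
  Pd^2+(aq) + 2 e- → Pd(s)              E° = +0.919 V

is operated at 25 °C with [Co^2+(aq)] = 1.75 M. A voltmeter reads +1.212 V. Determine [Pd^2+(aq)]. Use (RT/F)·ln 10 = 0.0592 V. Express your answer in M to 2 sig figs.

2.4 M

Pd²⁺/Pd is the cathode (higher E°); E°cell = +0.919 − (−0.289) = +1.208 V with n = 2.
Since E = E° − (0.0592/n)·log Q, log Q = n(E° − E)/0.0592 = −0.135.
The balanced reaction is Pd^2+(aq) + Co(s) → Pd(s) + Co^2+(aq), so Q = [Co^2+(aq)] / [Pd^2+(aq)].
Isolating [Pd^2+(aq)] in Q = 10^{−0.135} yields log [Pd^2+(aq)] = 0.378, i.e. 2.4 M.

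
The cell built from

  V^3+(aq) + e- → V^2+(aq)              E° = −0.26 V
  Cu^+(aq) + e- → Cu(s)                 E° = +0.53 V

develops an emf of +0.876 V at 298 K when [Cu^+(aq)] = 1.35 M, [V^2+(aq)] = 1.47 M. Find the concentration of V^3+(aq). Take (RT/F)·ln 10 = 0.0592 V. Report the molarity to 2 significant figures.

0.070 M

Cu⁺/Cu is the cathode (higher E°); E°cell = +0.53 − (−0.26) = +0.79 V with n = 1.
Since E = E° − (0.0592/n)·log Q, log Q = n(E° − E)/0.0592 = −1.453.
Balancing electrons gives Cu^+(aq) + V^2+(aq) → Cu(s) + V^3+(aq); thus Q = [V^3+(aq)] / ([Cu^+(aq)]·[V^2+(aq)]).
Substituting the known concentrations and solving, log [V^3+(aq)] = −1.155 and [V^3+(aq)] = 0.070 M.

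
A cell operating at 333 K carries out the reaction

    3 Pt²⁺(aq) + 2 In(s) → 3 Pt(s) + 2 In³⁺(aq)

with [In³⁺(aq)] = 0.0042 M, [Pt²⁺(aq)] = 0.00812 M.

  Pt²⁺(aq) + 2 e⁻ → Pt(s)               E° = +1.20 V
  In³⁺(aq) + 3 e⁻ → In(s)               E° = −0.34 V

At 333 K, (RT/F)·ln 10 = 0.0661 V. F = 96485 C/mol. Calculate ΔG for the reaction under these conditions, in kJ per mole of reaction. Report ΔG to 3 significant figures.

E°cell = +1.20 − (−0.34) = +1.54 V; the balanced reaction transfers n = 6 electrons.
Here Q = [In³⁺(aq)]^2 / [Pt²⁺(aq)]^3 = 32.9 (log Q = 1.518), giving E = +1.54 − (0.0661/6)·(1.518) = +1.5233 V.
ΔG = −nFE = −(6)(96485)(+1.5233) J/mol = −882 kJ/mol.

−882 kJ/mol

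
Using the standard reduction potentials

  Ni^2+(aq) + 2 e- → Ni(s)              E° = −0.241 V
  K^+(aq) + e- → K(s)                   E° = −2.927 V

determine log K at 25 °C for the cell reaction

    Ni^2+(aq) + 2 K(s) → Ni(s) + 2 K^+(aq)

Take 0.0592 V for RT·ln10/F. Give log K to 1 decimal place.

The Ni²⁺/Ni couple is reduced (cathode); E°cell = −0.241 − (−2.927) = +2.686 V with n = 2.
At equilibrium E = 0, so log K = nE°cell / 0.0592 = (2)(+2.686) / 0.0592 = 90.7.

log K = 90.7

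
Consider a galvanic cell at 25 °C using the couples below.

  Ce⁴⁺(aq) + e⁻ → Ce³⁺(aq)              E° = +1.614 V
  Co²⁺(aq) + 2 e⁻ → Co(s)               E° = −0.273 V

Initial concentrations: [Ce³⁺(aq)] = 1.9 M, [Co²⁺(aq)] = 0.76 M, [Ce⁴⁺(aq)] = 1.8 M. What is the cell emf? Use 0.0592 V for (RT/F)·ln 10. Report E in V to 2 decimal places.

+1.89 V

The Ce⁴⁺/Ce³⁺ couple has the more positive E°, so it is the cathode; Co²⁺/Co is the anode.
E°cell = E°cat − E°an = +1.614 − (−0.273) = +1.887 V; n = 2.
Balancing gives 2 Ce⁴⁺(aq) + Co(s) → 2 Ce³⁺(aq) + Co²⁺(aq); hence Q = ([Ce³⁺(aq)]^2·[Co²⁺(aq)]) / [Ce⁴⁺(aq)]^2 = 0.847 (log Q = −0.072).
By the Nernst equation, E = +1.887 − (0.0592/2)·(−0.072) = +1.89 V.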